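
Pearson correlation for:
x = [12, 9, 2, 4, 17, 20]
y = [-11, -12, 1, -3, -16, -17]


n=6, Σx=64, Σy=-58, Σxy=-862, Σx²=934, Σy²=820
r = (6×(-862) - 64×(-58))/√((6×934 - 64²)(6×820 - (-58)²))
= -1460/√(1508×1556) = -1460/√2346448 ≈ -1460/1531.8120 ≈ -0.9531

r ≈ -0.9531


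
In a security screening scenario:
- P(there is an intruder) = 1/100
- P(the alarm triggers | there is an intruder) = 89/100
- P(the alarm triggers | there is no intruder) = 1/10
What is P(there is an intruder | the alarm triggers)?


Using Bayes' theorem:
P(A|B) = P(B|A)·P(A) / P(B)

P(the alarm triggers) = 89/100 × 1/100 + 1/10 × 99/100
= 89/10000 + 99/1000 = 1079/10000

P(there is an intruder|the alarm triggers) = (89/10000) / (1079/10000) = 89/1079

P(there is an intruder|the alarm triggers) = 89/1079 ≈ 8.25%


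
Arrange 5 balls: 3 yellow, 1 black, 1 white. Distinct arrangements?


5!/(3!×1!×1!) = 20

20


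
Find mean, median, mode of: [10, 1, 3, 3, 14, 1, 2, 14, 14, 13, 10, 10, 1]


Sorted: [1, 1, 1, 2, 3, 3, 10, 10, 10, 13, 14, 14, 14]
Mean = 96/13
Median = 10
Freq: {10: 3, 1: 3, 3: 2, 14: 3, 2: 1, 13: 1}
Mode: [1, 10, 14]

Mean=96/13, Median=10, Mode=[1, 10, 14]


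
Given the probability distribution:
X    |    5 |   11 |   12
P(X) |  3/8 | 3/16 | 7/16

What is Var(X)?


E[X] = 147/16
E[X²] = 1521/16
Var(X) = E[X²] - (E[X])² = 1521/16 - 21609/256 = 2727/256

Var(X) = 2727/256 ≈ 10.6523


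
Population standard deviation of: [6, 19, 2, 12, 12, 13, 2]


Mean = 66/7
  (6-66/7)²=576/49
  (19-66/7)²=4489/49
  (2-66/7)²=2704/49
  (12-66/7)²=324/49
  (12-66/7)²=324/49
  (13-66/7)²=625/49
  (2-66/7)²=2704/49
Σ(x-μ)² = 1678/7
σ² = (1678/7)/7 = 1678/49

σ = √(1678/49) ≈ 5.8519


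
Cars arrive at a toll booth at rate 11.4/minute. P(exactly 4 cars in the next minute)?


Poisson(λ=11.4): P(X=4) = e^(-λ)×λ^k/k!
= e^(-11.4) × 11.4^4 / 4!
≈ 1.119548484e-05 × 16889.6016 / 24 ≈ 0.007879

P(X=4) ≈ 0.007879 ≈ 0.79%


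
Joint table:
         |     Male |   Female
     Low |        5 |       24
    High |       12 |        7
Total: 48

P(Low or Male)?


P(Low∨Male) = P(Low) + P(Male) - P(Low∧Male)
= (29 + 17 - 5)/48 = 41/48

P = 41/48 ≈ 85.42%


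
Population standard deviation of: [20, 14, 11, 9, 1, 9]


Mean = 64/6 = 32/3
  (20-32/3)²=784/9
  (14-32/3)²=100/9
  (11-32/3)²=1/9
  (9-32/3)²=25/9
  (1-32/3)²=841/9
  (9-32/3)²=25/9
Σ(x-μ)² = 592/3
σ² = (592/3)/6 = 296/9

σ = √(296/9) ≈ 5.7349


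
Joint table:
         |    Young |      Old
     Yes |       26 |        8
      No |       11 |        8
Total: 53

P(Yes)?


P(Yes) = (26+8)/53 = 34/53

P(Yes) = 34/53 ≈ 64.15%


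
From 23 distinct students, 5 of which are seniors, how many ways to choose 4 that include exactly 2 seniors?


Choose 2 of the 5 seniors and 2 of the other 18 students:
C(5,2)×C(18,2) = 10×153 = 1530

1530


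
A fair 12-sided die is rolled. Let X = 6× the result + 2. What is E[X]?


E[die] = (1+12)/2 = 13/2
E[X] = 6×13/2 + 2 = 41

E[X] = 41


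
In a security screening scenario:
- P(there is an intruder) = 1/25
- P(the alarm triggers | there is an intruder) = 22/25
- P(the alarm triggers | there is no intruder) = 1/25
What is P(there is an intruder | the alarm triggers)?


Using Bayes' theorem:
P(A|B) = P(B|A)·P(A) / P(B)

P(the alarm triggers) = 22/25 × 1/25 + 1/25 × 24/25
= 22/625 + 24/625 = 46/625

P(there is an intruder|the alarm triggers) = (22/625) / (46/625) = 11/23

P(there is an intruder|the alarm triggers) = 11/23 ≈ 47.83%


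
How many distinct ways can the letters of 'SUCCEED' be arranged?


Letters: 7, freq: {'S': 1, 'U': 1, 'C': 2, 'E': 2, 'D': 1}
7!/(1!×1!×2!×2!×1!) = 5040/4 = 1260

1260


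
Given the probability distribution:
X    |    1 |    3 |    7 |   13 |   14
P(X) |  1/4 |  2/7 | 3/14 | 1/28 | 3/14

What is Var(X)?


E[X] = 85/14
E[X²] = 859/14
Var(X) = E[X²] - (E[X])² = 859/14 - 7225/196 = 4801/196

Var(X) = 4801/196 ≈ 24.4949


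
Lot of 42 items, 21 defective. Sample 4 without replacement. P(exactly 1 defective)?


Hypergeometric: C(21,1)×C(21,3)/C(42,4)
= 21×1330/111930 = 133/533

P(X=1) = 133/533 ≈ 24.95%


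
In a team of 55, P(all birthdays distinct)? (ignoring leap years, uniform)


P(all different) = Π(365-i)/365 for i=0..54
= (365/365)×(364/365)×...×(311/365)
= 0.013738

P ≈ 0.0137 ≈ 1.37%


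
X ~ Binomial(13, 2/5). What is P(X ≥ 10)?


P(X ≥ 10) = Σ P(X=i) for i=10..13
P(X=10) = 7907328/1220703125
P(X=11) = 1437696/1220703125
P(X=12) = 159744/1220703125
P(X=13) = 8192/1220703125
Sum = 1902592/244140625

P(X ≥ 10) = 1902592/244140625 ≈ 0.78%


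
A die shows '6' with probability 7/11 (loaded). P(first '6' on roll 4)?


Geometric: P(X=4) = (1-p)^(k-1)×p = (4/11)^3×7/11 = 448/14641

P(X=4) = 448/14641 ≈ 3.06%


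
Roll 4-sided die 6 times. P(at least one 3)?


P(no 3)^6 = (3/4)^6 = 729/4096
P(≥1) = 1 - 729/4096 = 3367/4096

P = 3367/4096 ≈ 82.20%


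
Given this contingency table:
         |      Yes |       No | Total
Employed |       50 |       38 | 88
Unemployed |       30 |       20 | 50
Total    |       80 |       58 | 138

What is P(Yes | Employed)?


P(Yes | Employed) = 50/(50+38) = 50/88 = 25/44

P(Yes|Employed) = 25/44 ≈ 56.82%


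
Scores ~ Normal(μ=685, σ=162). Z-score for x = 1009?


z = (x - μ)/σ = (1009 - 685)/162 = 2.0

z = 2.0


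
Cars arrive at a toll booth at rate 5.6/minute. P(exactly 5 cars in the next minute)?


Poisson(λ=5.6): P(X=5) = e^(-λ)×λ^k/k!
= e^(-5.6) × 5.6^5 / 5!
≈ 0.003697863716 × 5507.31776 / 120 ≈ 0.169711

P(X=5) ≈ 0.169711 ≈ 16.97%


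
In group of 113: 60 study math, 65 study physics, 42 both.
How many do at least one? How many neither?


|A∪B| = 60+65-42 = 83
Neither = 113-83 = 30

At least one: 83; Neither: 30


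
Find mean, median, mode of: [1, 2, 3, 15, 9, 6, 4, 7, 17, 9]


Sorted: [1, 2, 3, 4, 6, 7, 9, 9, 15, 17]
Mean = 73/10
Median = 13/2
Freq: {1: 1, 2: 1, 3: 1, 15: 1, 9: 2, 6: 1, 4: 1, 7: 1, 17: 1}
Mode: [9]

Mean=73/10, Median=13/2, Mode=9


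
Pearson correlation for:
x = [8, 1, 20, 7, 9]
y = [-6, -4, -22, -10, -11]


n=5, Σx=45, Σy=-53, Σxy=-661, Σx²=595, Σy²=757
r = (5×(-661) - 45×(-53))/√((5×595 - 45²)(5×757 - (-53)²))
= -920/√(950×976) = -920/√927200 ≈ -920/962.9122 ≈ -0.9554

r ≈ -0.9554


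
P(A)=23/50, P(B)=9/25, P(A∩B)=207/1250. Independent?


P(A)×P(B) = 207/1250
P(A∩B) = 207/1250
Equal ✓ → Independent

Yes, independent


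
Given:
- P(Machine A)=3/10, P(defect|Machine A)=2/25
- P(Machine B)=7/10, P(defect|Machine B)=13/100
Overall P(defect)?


P(B) = Σ P(B|Aᵢ)×P(Aᵢ)
  2/25×3/10 = 3/125
  13/100×7/10 = 91/1000
Sum = 23/200

P(defect) = 23/200 ≈ 11.50%


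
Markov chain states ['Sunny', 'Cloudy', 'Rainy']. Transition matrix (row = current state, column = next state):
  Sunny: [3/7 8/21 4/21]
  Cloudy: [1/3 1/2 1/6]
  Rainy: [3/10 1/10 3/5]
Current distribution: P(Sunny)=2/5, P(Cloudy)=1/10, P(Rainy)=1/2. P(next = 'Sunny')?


P(next=Sunny) = Σᵢ P(now=i)×P(i→Sunny)
= 2/5×3/7 + 1/10×1/3 + 1/2×3/10
= 6/35 + 1/30 + 3/20 = 149/420

P = 149/420 ≈ 0.3548


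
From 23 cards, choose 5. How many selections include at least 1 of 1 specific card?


Complement: C(23,5) - C(22,5) = 33649 - 26334 = 7315

7315


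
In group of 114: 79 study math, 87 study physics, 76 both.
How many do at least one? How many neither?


|A∪B| = 79+87-76 = 90
Neither = 114-90 = 24

At least one: 90; Neither: 24


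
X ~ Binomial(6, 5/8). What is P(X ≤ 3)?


P(X ≤ 3) = Σ P(X=i) for i=0..3
P(X=0) = 729/262144
P(X=1) = 3645/131072
P(X=2) = 30375/262144
P(X=3) = 16875/65536
Sum = 52947/131072

P(X ≤ 3) = 52947/131072 ≈ 40.40%


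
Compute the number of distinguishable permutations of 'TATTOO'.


Letters: 6, freq: {'T': 3, 'A': 1, 'O': 2}
6!/(3!×1!×2!) = 720/12 = 60

60


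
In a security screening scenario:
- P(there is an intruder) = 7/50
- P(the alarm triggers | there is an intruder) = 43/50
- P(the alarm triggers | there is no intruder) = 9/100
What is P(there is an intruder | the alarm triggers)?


Using Bayes' theorem:
P(A|B) = P(B|A)·P(A) / P(B)

P(the alarm triggers) = 43/50 × 7/50 + 9/100 × 43/50
= 301/2500 + 387/5000 = 989/5000

P(there is an intruder|the alarm triggers) = (301/2500) / (989/5000) = 14/23

P(there is an intruder|the alarm triggers) = 14/23 ≈ 60.87%


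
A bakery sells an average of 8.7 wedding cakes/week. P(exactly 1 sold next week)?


Poisson(λ=8.7): P(X=1) = e^(-λ)×λ^k/k!
= e^(-8.7) × 8.7^1 / 1!
≈ 0.000166585811 × 8.7 / 1 ≈ 0.001449

P(X=1) ≈ 0.001449 ≈ 0.14%


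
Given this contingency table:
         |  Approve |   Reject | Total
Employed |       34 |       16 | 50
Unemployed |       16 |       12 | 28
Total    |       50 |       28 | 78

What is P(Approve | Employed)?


P(Approve | Employed) = 34/(34+16) = 34/50 = 17/25

P(Approve|Employed) = 17/25 ≈ 68.00%


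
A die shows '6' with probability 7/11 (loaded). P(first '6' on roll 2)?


Geometric: P(X=2) = (1-p)^(k-1)×p = (4/11)^1×7/11 = 28/121

P(X=2) = 28/121 ≈ 23.14%


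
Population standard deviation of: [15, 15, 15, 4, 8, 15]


Mean = 72/6 = 12
  (15-12)²=9
  (15-12)²=9
  (15-12)²=9
  (4-12)²=64
  (8-12)²=16
  (15-12)²=9
Σ(x-μ)² = 116
σ² = 116/6 = 58/3

σ = √(58/3) ≈ 4.3970


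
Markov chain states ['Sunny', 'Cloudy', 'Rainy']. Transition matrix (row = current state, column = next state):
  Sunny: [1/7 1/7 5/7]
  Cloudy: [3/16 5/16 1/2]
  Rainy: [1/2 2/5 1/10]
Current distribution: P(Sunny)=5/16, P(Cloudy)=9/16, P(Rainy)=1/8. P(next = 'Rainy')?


P(next=Rainy) = Σᵢ P(now=i)×P(i→Rainy)
= 5/16×5/7 + 9/16×1/2 + 1/8×1/10
= 25/112 + 9/32 + 1/80 = 579/1120

P = 579/1120 ≈ 0.5170


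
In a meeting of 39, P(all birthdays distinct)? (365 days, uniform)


P(all different) = Π(365-i)/365 for i=0..38
= (365/365)×(364/365)×...×(327/365)
= 0.121780

P ≈ 0.1218 ≈ 12.18%


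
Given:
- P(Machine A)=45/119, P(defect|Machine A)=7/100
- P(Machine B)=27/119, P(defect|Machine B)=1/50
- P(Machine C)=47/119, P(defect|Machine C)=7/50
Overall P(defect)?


P(B) = Σ P(B|Aᵢ)×P(Aᵢ)
  7/100×45/119 = 9/340
  1/50×27/119 = 27/5950
  7/50×47/119 = 47/850
Sum = 1027/11900

P(defect) = 1027/11900 ≈ 8.63%


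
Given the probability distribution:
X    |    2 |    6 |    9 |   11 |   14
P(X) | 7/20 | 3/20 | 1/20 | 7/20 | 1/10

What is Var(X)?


E[X] = 73/10
E[X²] = 364/5
Var(X) = E[X²] - (E[X])² = 364/5 - 5329/100 = 1951/100

Var(X) = 1951/100 ≈ 19.5100


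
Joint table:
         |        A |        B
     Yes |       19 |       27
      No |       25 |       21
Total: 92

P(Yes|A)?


P(Yes|A) = 19/(19+25) = 19/44

P = 19/44 ≈ 43.18%


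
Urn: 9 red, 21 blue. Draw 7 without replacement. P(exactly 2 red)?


Hypergeometric: C(9,2)×C(21,5)/C(30,7)
= 36×20349/2035800 = 6783/18850

P(X=2) = 6783/18850 ≈ 35.98%


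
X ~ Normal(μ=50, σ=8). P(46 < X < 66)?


z₁=(46-50)/8=-0.5, z₂=(66-50)/8=2.0
P = Φ(2.0) - Φ(-0.5) = 0.977250 - 0.308538 = 0.668712 ≈ 0.6687

P(46 < X < 66) ≈ 0.6687


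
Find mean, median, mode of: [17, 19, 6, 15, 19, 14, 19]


Sorted: [6, 14, 15, 17, 19, 19, 19]
Mean = 109/7
Median = 17
Freq: {17: 1, 19: 3, 6: 1, 15: 1, 14: 1}
Mode: [19]

Mean=109/7, Median=17, Mode=19


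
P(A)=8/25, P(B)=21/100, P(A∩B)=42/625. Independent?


P(A)×P(B) = 42/625
P(A∩B) = 42/625
Equal ✓ → Independent

Yes, independent


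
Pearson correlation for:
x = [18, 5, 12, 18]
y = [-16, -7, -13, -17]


n=4, Σx=53, Σy=-53, Σxy=-785, Σx²=817, Σy²=763
r = (4×(-785) - 53×(-53))/√((4×817 - 53²)(4×763 - (-53)²))
= -331/√(459×243) = -331/√111537 ≈ -331/333.9716 ≈ -0.9911

r ≈ -0.9911


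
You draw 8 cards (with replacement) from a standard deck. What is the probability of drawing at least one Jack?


P(not a Jack) = 48/52 = 12/13
P(none in 8 draws) = (12/13)^8 = 429981696/815730721
P(≥1 Jack) = 1 - 429981696/815730721 = 385749025/815730721

P = 385749025/815730721 ≈ 47.29%


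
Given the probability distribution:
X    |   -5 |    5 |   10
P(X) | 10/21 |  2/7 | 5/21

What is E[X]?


E[X] = Σ x·P(X=x)
= (-5)×(10/21) + (5)×(2/7) + (10)×(5/21)
= 10/7

E[X] = 10/7


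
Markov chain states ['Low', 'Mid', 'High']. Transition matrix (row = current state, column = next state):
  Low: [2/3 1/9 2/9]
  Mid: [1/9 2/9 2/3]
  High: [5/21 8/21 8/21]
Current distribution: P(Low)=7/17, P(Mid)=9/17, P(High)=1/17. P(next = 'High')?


P(next=High) = Σᵢ P(now=i)×P(i→High)
= 7/17×2/9 + 9/17×2/3 + 1/17×8/21
= 14/153 + 6/17 + 8/357 = 500/1071

P = 500/1071 ≈ 0.4669


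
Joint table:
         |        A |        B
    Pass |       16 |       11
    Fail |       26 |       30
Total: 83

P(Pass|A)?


P(Pass|A) = 16/(16+26) = 16/42 = 8/21

P = 8/21 ≈ 38.10%


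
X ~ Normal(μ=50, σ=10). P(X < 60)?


z = (60-50)/10 = 1.0
P(Z < 1.0) = 0.8413

P(X < 60) ≈ 0.8413


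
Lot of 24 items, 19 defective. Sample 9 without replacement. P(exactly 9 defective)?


Hypergeometric: C(19,9)×C(5,0)/C(24,9)
= 92378×1/1307504 = 13/184

P(X=9) = 13/184 ≈ 7.07%


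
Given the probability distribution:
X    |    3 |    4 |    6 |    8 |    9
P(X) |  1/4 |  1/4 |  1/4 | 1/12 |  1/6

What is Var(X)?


E[X] = 65/12
E[X²] = 409/12
Var(X) = E[X²] - (E[X])² = 409/12 - 4225/144 = 683/144

Var(X) = 683/144 ≈ 4.7431


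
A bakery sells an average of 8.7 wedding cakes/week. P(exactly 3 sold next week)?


Poisson(λ=8.7): P(X=3) = e^(-λ)×λ^k/k!
= e^(-8.7) × 8.7^3 / 3!
≈ 0.000166585811 × 658.503 / 6 ≈ 0.018283

P(X=3) ≈ 0.018283 ≈ 1.83%


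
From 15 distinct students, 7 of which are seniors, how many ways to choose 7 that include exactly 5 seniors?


Choose 5 of the 7 seniors and 2 of the other 8 students:
C(7,5)×C(8,2) = 21×28 = 588

588


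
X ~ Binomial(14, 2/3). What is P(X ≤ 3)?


P(X ≤ 3) = Σ P(X=i) for i=0..3
P(X=0) = 1/4782969
P(X=1) = 28/4782969
P(X=2) = 364/4782969
P(X=3) = 2912/4782969
Sum = 3305/4782969

P(X ≤ 3) = 3305/4782969 ≈ 0.07%


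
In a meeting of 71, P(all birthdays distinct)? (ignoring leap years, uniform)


P(all different) = Π(365-i)/365 for i=0..70
= (365/365)×(364/365)×...×(295/365)
= 0.000679

P ≈ 0.0007 ≈ 0.07%


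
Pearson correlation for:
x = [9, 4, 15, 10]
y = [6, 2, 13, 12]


n=4, Σx=38, Σy=33, Σxy=377, Σx²=422, Σy²=353
r = (4×377 - 38×33)/√((4×422 - 38²)(4×353 - 33²))
= 254/√(244×323) = 254/√78812 ≈ 254/280.7348 ≈ 0.9048

r ≈ 0.9048


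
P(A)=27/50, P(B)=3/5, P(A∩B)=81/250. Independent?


P(A)×P(B) = 81/250
P(A∩B) = 81/250
Equal ✓ → Independent

Yes, independent


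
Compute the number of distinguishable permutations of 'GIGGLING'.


Letters: 8, freq: {'G': 4, 'I': 2, 'L': 1, 'N': 1}
8!/(4!×2!×1!×1!) = 40320/48 = 840

840


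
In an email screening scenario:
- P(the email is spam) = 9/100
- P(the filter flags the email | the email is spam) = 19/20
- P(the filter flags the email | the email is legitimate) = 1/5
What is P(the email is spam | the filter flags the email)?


Using Bayes' theorem:
P(A|B) = P(B|A)·P(A) / P(B)

P(the filter flags the email) = 19/20 × 9/100 + 1/5 × 91/100
= 171/2000 + 91/500 = 107/400

P(the email is spam|the filter flags the email) = (171/2000) / (107/400) = 171/535

P(the email is spam|the filter flags the email) = 171/535 ≈ 31.96%


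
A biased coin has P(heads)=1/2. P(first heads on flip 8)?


Geometric: P(X=8) = (1-p)^(k-1)×p = (1/2)^7×1/2 = 1/256

P(X=8) = 1/256 ≈ 0.39%


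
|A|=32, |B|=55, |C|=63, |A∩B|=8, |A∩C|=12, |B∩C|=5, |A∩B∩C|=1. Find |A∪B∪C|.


|A∪B∪C| = 32+55+63-8-12-5+1 = 126

|A∪B∪C| = 126


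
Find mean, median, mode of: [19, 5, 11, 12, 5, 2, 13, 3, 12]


Sorted: [2, 3, 5, 5, 11, 12, 12, 13, 19]
Mean = 82/9
Median = 11
Freq: {19: 1, 5: 2, 11: 1, 12: 2, 2: 1, 13: 1, 3: 1}
Mode: [5, 12]

Mean=82/9, Median=11, Mode=[5, 12]


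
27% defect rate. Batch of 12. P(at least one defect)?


P(all good) = (73/100)^12 = 22902048046490258711521/1000000000000000000000000
P(≥1 defect) = 977097951953509741288479/1000000000000000000000000

P = 977097951953509741288479/1000000000000000000000000 ≈ 97.71%


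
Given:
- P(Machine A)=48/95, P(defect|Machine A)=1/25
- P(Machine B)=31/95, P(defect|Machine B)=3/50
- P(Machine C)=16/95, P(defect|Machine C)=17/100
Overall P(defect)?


P(B) = Σ P(B|Aᵢ)×P(Aᵢ)
  1/25×48/95 = 48/2375
  3/50×31/95 = 93/4750
  17/100×16/95 = 68/2375
Sum = 13/190

P(defect) = 13/190 ≈ 6.84%


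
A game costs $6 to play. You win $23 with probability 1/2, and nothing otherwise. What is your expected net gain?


E[gain] = (23-6)×1/2 + (-6)×1/2
= 17/2 - 3 = 11/2

Expected net gain = $11/2 ≈ $5.50


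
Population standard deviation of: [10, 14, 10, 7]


Mean = 41/4
  (10-41/4)²=1/16
  (14-41/4)²=225/16
  (10-41/4)²=1/16
  (7-41/4)²=169/16
Σ(x-μ)² = 99/4
σ² = (99/4)/4 = 99/16

σ = √(99/16) ≈ 2.4875


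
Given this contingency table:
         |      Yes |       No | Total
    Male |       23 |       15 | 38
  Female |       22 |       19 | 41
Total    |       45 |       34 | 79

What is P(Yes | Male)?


P(Yes | Male) = 23/(23+15) = 23/38

P(Yes|Male) = 23/38 ≈ 60.53%


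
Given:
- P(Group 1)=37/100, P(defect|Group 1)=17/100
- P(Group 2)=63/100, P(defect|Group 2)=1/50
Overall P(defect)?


P(B) = Σ P(B|Aᵢ)×P(Aᵢ)
  17/100×37/100 = 629/10000
  1/50×63/100 = 63/5000
Sum = 151/2000

P(defect) = 151/2000 ≈ 7.55%


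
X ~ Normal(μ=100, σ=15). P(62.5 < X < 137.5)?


z₁=(62.5-100)/15=-2.5, z₂=(137.5-100)/15=2.5
P = Φ(2.5) - Φ(-2.5) = 0.993790 - 0.006210 = 0.987580 ≈ 0.9876

P(62.5 < X < 137.5) ≈ 0.9876


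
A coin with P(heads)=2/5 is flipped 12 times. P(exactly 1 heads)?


Binomial: P(X=1) = C(12,1)×p^1×(1-p)^11
= 12 × 2/5 × 177147/48828125 = 4251528/244140625

P(X=1) = 4251528/244140625 ≈ 1.74%


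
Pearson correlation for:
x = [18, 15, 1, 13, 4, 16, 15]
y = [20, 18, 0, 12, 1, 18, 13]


n=7, Σx=82, Σy=82, Σxy=1273, Σx²=1216, Σy²=1362
r = (7×1273 - 82×82)/√((7×1216 - 82²)(7×1362 - 82²))
= 2187/√(1788×2810) = 2187/√5024280 ≈ 2187/2241.4906 ≈ 0.9757

r ≈ 0.9757


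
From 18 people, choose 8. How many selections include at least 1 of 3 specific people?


Complement: C(18,8) - C(15,8) = 43758 - 6435 = 37323

37323


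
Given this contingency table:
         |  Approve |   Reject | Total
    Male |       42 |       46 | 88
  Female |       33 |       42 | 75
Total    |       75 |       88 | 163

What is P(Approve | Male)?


P(Approve | Male) = 42/(42+46) = 42/88 = 21/44

P(Approve|Male) = 21/44 ≈ 47.73%


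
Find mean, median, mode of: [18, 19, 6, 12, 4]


Sorted: [4, 6, 12, 18, 19]
Mean = 59/5
Median = 12
Freq: {18: 1, 19: 1, 6: 1, 12: 1, 4: 1}
Mode: No mode

Mean=59/5, Median=12, Mode=No mode


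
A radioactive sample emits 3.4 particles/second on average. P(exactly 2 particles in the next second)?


Poisson(λ=3.4): P(X=2) = e^(-λ)×λ^k/k!
= e^(-3.4) × 3.4^2 / 2!
≈ 0.03337326996 × 11.56 / 2 ≈ 0.192898

P(X=2) ≈ 0.192898 ≈ 19.29%


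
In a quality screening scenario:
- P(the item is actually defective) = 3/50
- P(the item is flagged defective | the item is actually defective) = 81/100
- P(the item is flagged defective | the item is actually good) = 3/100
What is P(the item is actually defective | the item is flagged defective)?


Using Bayes' theorem:
P(A|B) = P(B|A)·P(A) / P(B)

P(the item is flagged defective) = 81/100 × 3/50 + 3/100 × 47/50
= 243/5000 + 141/5000 = 48/625

P(the item is actually defective|the item is flagged defective) = (243/5000) / (48/625) = 81/128

P(the item is actually defective|the item is flagged defective) = 81/128 ≈ 63.28%


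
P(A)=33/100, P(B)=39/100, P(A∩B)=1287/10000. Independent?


P(A)×P(B) = 1287/10000
P(A∩B) = 1287/10000
Equal ✓ → Independent

Yes, independent


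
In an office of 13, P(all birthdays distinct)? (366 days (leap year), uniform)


P(all different) = Π(366-i)/366 for i=0..12
= (366/366)×(365/366)×...×(354/366)
= 0.806071

P ≈ 0.8061 ≈ 80.61%


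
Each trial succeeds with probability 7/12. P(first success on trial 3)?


Geometric: P(X=3) = (1-p)^(k-1)×p = (5/12)^2×7/12 = 175/1728

P(X=3) = 175/1728 ≈ 10.13%


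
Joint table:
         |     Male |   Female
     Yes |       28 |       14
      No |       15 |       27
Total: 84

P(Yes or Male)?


P(Yes∨Male) = P(Yes) + P(Male) - P(Yes∧Male)
= (42 + 43 - 28)/84 = 57/84 = 19/28

P = 19/28 ≈ 67.86%


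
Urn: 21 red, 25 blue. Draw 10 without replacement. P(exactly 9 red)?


Hypergeometric: C(21,9)×C(25,1)/C(46,10)
= 293930×25/4076350421 = 29750/16503443

P(X=9) = 29750/16503443 ≈ 0.18%


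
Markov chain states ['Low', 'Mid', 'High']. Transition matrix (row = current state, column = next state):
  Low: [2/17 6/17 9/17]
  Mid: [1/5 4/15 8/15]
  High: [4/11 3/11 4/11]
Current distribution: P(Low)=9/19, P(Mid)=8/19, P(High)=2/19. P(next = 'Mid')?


P(next=Mid) = Σᵢ P(now=i)×P(i→Mid)
= 9/19×6/17 + 8/19×4/15 + 2/19×3/11
= 54/323 + 32/285 + 6/209 = 16424/53295

P = 16424/53295 ≈ 0.3082


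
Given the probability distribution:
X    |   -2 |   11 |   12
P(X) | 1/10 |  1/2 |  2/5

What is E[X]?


E[X] = Σ x·P(X=x)
= (-2)×(1/10) + (11)×(1/2) + (12)×(2/5)
= 101/10

E[X] = 101/10


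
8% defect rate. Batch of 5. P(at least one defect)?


P(all good) = (23/25)^5 = 6436343/9765625
P(≥1 defect) = 3329282/9765625

P = 3329282/9765625 ≈ 34.09%


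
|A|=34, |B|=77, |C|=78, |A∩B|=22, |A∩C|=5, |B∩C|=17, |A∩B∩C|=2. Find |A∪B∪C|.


|A∪B∪C| = 34+77+78-22-5-17+2 = 147

|A∪B∪C| = 147


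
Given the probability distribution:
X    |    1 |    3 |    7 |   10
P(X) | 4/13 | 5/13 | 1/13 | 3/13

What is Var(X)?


E[X] = 56/13
E[X²] = 398/13
Var(X) = E[X²] - (E[X])² = 398/13 - 3136/169 = 2038/169

Var(X) = 2038/169 ≈ 12.0592


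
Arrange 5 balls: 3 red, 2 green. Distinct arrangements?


5!/(3!×2!) = 10

10


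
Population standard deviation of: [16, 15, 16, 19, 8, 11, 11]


Mean = 96/7
  (16-96/7)²=256/49
  (15-96/7)²=81/49
  (16-96/7)²=256/49
  (19-96/7)²=1369/49
  (8-96/7)²=1600/49
  (11-96/7)²=361/49
  (11-96/7)²=361/49
Σ(x-μ)² = 612/7
σ² = (612/7)/7 = 612/49

σ = √(612/49) ≈ 3.5341


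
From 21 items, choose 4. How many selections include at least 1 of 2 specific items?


Complement: C(21,4) - C(19,4) = 5985 - 3876 = 2109

2109


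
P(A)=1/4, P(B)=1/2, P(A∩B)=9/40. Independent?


P(A)×P(B) = 1/8
P(A∩B) = 9/40
Not equal → NOT independent

No, not independent


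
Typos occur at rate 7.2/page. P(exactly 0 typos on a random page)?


Poisson(λ=7.2): P(X=0) = e^(-λ)×λ^k/k!
= e^(-7.2) × 7.2^0 / 0!
≈ 0.0007465858084 × 1 / 1 ≈ 0.000747

P(X=0) ≈ 0.000747 ≈ 0.07%


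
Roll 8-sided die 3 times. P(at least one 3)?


P(no 3)^3 = (7/8)^3 = 343/512
P(≥1) = 1 - 343/512 = 169/512

P = 169/512 ≈ 33.01%


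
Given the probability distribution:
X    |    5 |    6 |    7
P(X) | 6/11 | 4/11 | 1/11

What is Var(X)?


E[X] = 61/11
E[X²] = 343/11
Var(X) = E[X²] - (E[X])² = 343/11 - 3721/121 = 52/121

Var(X) = 52/121 ≈ 0.4298


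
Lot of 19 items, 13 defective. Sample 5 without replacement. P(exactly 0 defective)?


Hypergeometric: C(13,0)×C(6,5)/C(19,5)
= 1×6/11628 = 1/1938

P(X=0) = 1/1938 ≈ 0.05%


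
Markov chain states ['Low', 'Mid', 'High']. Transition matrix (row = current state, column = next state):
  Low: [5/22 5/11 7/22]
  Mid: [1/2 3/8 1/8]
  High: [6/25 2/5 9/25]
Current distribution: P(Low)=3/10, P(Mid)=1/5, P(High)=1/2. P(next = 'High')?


P(next=High) = Σᵢ P(now=i)×P(i→High)
= 3/10×7/22 + 1/5×1/8 + 1/2×9/25
= 21/220 + 1/40 + 9/50 = 661/2200

P = 661/2200 ≈ 0.3005


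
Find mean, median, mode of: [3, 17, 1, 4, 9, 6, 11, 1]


Sorted: [1, 1, 3, 4, 6, 9, 11, 17]
Mean = 52/8 = 13/2
Median = 5
Freq: {3: 1, 17: 1, 1: 2, 4: 1, 9: 1, 6: 1, 11: 1}
Mode: [1]

Mean=13/2, Median=5, Mode=1


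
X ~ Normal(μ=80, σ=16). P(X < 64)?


z = (64-80)/16 = -1.0
P(Z < -1.0) = 0.1587

P(X < 64) ≈ 0.1587


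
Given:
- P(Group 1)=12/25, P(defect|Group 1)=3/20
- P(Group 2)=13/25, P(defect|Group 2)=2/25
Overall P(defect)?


P(B) = Σ P(B|Aᵢ)×P(Aᵢ)
  3/20×12/25 = 9/125
  2/25×13/25 = 26/625
Sum = 71/625

P(defect) = 71/625 ≈ 11.36%


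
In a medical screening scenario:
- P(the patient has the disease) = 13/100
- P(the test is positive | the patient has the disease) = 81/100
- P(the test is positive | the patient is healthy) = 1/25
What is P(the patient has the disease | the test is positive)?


Using Bayes' theorem:
P(A|B) = P(B|A)·P(A) / P(B)

P(the test is positive) = 81/100 × 13/100 + 1/25 × 87/100
= 1053/10000 + 87/2500 = 1401/10000

P(the patient has the disease|the test is positive) = (1053/10000) / (1401/10000) = 351/467

P(the patient has the disease|the test is positive) = 351/467 ≈ 75.16%


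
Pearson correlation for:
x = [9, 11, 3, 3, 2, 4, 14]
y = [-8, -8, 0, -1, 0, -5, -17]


n=7, Σx=46, Σy=-39, Σxy=-421, Σx²=436, Σy²=443
r = (7×(-421) - 46×(-39))/√((7×436 - 46²)(7×443 - (-39)²))
= -1153/√(936×1580) = -1153/√1478880 ≈ -1153/1216.0921 ≈ -0.9481

r ≈ -0.9481


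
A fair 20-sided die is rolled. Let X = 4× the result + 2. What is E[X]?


E[die] = (1+20)/2 = 21/2
E[X] = 4×21/2 + 2 = 44

E[X] = 44


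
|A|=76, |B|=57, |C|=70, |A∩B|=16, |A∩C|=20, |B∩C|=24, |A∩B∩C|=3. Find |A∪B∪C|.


|A∪B∪C| = 76+57+70-16-20-24+3 = 146

|A∪B∪C| = 146


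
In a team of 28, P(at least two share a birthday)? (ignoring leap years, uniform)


P(all different) = Π(365-i)/365 for i=0..27
= 0.345539
P(match) = 1 - 0.345539 = 0.654461

P ≈ 0.6545 ≈ 65.45%


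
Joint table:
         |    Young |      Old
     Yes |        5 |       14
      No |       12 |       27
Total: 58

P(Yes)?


P(Yes) = (5+14)/58 = 19/58

P(Yes) = 19/58 ≈ 32.76%


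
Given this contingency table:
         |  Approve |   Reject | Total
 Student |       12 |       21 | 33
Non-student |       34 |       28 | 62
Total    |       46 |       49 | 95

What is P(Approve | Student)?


P(Approve | Student) = 12/(12+21) = 12/33 = 4/11

P(Approve|Student) = 4/11 ≈ 36.36%


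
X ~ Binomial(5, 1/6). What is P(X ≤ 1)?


P(X ≤ 1) = Σ P(X=i) for i=0..1
P(X=0) = 3125/7776
P(X=1) = 3125/7776
Sum = 3125/3888

P(X ≤ 1) = 3125/3888 ≈ 80.38%


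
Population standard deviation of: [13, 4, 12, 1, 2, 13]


Mean = 45/6 = 15/2
  (13-15/2)²=121/4
  (4-15/2)²=49/4
  (12-15/2)²=81/4
  (1-15/2)²=169/4
  (2-15/2)²=121/4
  (13-15/2)²=121/4
Σ(x-μ)² = 331/2
σ² = (331/2)/6 = 331/12

σ = √(331/12) ≈ 5.2520


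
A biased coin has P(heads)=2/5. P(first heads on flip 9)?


Geometric: P(X=9) = (1-p)^(k-1)×p = (3/5)^8×2/5 = 13122/1953125

P(X=9) = 13122/1953125 ≈ 0.67%


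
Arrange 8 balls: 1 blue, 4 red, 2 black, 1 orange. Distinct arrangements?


8!/(1!×4!×2!×1!) = 840

840


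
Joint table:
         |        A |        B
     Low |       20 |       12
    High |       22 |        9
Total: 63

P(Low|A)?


P(Low|A) = 20/(20+22) = 20/42 = 10/21

P = 10/21 ≈ 47.62%


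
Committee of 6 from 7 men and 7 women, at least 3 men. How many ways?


Count by #men:
  3M,3W: C(7,3)×C(7,3)=1225
  4M,2W: C(7,4)×C(7,2)=735
  5M,1W: C(7,5)×C(7,1)=147
  6M,0W: C(7,6)×C(7,0)=7
Total = 2114

2114


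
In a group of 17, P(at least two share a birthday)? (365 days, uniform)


P(all different) = Π(365-i)/365 for i=0..16
= 0.684992
P(match) = 1 - 0.684992 = 0.315008

P ≈ 0.3150 ≈ 31.50%


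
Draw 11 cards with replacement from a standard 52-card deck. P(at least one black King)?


P(not a black King) = 50/52 = 25/26
P(none in 11 draws) = (25/26)^11 = 2384185791015625/3670344486987776
P(≥1 black King) = 1 - 2384185791015625/3670344486987776 = 1286158695972151/3670344486987776

P = 1286158695972151/3670344486987776 ≈ 35.04%


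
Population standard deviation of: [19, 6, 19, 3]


Mean = 47/4
  (19-47/4)²=841/16
  (6-47/4)²=529/16
  (19-47/4)²=841/16
  (3-47/4)²=1225/16
Σ(x-μ)² = 859/4
σ² = (859/4)/4 = 859/16

σ = √(859/16) ≈ 7.3272


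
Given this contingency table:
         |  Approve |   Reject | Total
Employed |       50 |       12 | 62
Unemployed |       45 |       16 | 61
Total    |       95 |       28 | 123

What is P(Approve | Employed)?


P(Approve | Employed) = 50/(50+12) = 50/62 = 25/31

P(Approve|Employed) = 25/31 ≈ 80.65%


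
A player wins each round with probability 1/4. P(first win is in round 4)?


Geometric: P(X=4) = (1-p)^(k-1)×p = (3/4)^3×1/4 = 27/256

P(X=4) = 27/256 ≈ 10.55%


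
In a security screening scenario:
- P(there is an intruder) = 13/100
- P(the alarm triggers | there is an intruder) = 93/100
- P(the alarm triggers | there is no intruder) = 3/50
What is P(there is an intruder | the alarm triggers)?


Using Bayes' theorem:
P(A|B) = P(B|A)·P(A) / P(B)

P(the alarm triggers) = 93/100 × 13/100 + 3/50 × 87/100
= 1209/10000 + 261/5000 = 1731/10000

P(there is an intruder|the alarm triggers) = (1209/10000) / (1731/10000) = 403/577

P(there is an intruder|the alarm triggers) = 403/577 ≈ 69.84%


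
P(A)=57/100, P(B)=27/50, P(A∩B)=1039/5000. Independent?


P(A)×P(B) = 1539/5000
P(A∩B) = 1039/5000
Not equal → NOT independent

No, not independent


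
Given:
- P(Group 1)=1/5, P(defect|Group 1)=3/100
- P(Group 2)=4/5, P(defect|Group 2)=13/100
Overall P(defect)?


P(B) = Σ P(B|Aᵢ)×P(Aᵢ)
  3/100×1/5 = 3/500
  13/100×4/5 = 13/125
Sum = 11/100

P(defect) = 11/100 ≈ 11.00%


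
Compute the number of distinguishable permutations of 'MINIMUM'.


Letters: 7, freq: {'M': 3, 'I': 2, 'N': 1, 'U': 1}
7!/(3!×2!×1!×1!) = 5040/12 = 420

420


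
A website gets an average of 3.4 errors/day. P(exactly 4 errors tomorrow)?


Poisson(λ=3.4): P(X=4) = e^(-λ)×λ^k/k!
= e^(-3.4) × 3.4^4 / 4!
≈ 0.03337326996 × 133.6336 / 24 ≈ 0.185825

P(X=4) ≈ 0.185825 ≈ 18.58%


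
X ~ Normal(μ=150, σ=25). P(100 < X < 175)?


z₁=(100-150)/25=-2.0, z₂=(175-150)/25=1.0
P = Φ(1.0) - Φ(-2.0) = 0.841345 - 0.022750 = 0.818595 ≈ 0.8186

P(100 < X < 175) ≈ 0.8186


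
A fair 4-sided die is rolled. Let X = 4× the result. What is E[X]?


E[die] = (1+4)/2 = 5/2
E[X] = 4 × 5/2 = 10

E[X] = 10


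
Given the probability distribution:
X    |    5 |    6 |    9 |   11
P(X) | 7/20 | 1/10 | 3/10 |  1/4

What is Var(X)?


E[X] = 39/5
E[X²] = 669/10
Var(X) = E[X²] - (E[X])² = 669/10 - 1521/25 = 303/50

Var(X) = 303/50 ≈ 6.0600


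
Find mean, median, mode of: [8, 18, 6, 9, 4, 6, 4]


Sorted: [4, 4, 6, 6, 8, 9, 18]
Mean = 55/7
Median = 6
Freq: {8: 1, 18: 1, 6: 2, 9: 1, 4: 2}
Mode: [4, 6]

Mean=55/7, Median=6, Mode=[4, 6]


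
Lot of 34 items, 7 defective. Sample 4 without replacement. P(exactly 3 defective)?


Hypergeometric: C(7,3)×C(27,1)/C(34,4)
= 35×27/46376 = 945/46376

P(X=3) = 945/46376 ≈ 2.04%


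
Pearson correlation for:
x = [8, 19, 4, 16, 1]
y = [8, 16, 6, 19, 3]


n=5, Σx=48, Σy=52, Σxy=699, Σx²=698, Σy²=726
r = (5×699 - 48×52)/√((5×698 - 48²)(5×726 - 52²))
= 999/√(1186×926) = 999/√1098236 ≈ 999/1047.9676 ≈ 0.9533

r ≈ 0.9533


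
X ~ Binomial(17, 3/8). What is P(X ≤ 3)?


P(X ≤ 3) = Σ P(X=i) for i=0..3
P(X=0) = 762939453125/2251799813685248
P(X=1) = 7781982421875/2251799813685248
P(X=2) = 4669189453125/281474976710656
P(X=3) = 14007568359375/281474976710656
Sum = 19744873046875/281474976710656

P(X ≤ 3) = 19744873046875/281474976710656 ≈ 7.01%


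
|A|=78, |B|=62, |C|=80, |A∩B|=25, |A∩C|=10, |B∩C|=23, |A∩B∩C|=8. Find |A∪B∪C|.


|A∪B∪C| = 78+62+80-25-10-23+8 = 170

|A∪B∪C| = 170


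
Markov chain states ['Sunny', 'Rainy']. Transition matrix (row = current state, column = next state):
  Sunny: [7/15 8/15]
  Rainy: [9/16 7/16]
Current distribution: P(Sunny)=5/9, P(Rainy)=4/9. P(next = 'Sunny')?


P(next=Sunny) = Σᵢ P(now=i)×P(i→Sunny)
= 5/9×7/15 + 4/9×9/16
= 7/27 + 1/4 = 55/108

P = 55/108 ≈ 0.5093


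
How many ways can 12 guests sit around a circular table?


Circular arrangements of 12 distinct objects: fix one position to break rotational symmetry.
(n-1)! = 11! = 39916800

39916800


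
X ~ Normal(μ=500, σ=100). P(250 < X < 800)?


z₁=(250-500)/100=-2.5, z₂=(800-500)/100=3.0
P = Φ(3.0) - Φ(-2.5) = 0.998650 - 0.006210 = 0.992440 ≈ 0.9924

P(250 < X < 800) ≈ 0.9924


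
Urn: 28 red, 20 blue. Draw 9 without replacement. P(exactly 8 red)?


Hypergeometric: C(28,8)×C(20,1)/C(48,9)
= 3108105×20/1677106640 = 12285/331444

P(X=8) = 12285/331444 ≈ 3.71%


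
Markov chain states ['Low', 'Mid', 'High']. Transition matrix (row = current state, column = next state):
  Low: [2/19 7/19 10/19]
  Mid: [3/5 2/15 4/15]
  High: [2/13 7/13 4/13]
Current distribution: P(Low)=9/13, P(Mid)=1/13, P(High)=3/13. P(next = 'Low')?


P(next=Low) = Σᵢ P(now=i)×P(i→Low)
= 9/13×2/19 + 1/13×3/5 + 3/13×2/13
= 18/247 + 3/65 + 6/169 = 2481/16055

P = 2481/16055 ≈ 0.1545


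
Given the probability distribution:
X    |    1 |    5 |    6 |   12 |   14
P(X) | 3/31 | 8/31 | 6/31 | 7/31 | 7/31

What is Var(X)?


E[X] = 261/31
E[X²] = 2799/31
Var(X) = E[X²] - (E[X])² = 2799/31 - 68121/961 = 18648/961

Var(X) = 18648/961 ≈ 19.4048


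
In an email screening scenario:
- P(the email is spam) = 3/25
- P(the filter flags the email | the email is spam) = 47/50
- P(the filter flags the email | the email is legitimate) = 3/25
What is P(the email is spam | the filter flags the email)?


Using Bayes' theorem:
P(A|B) = P(B|A)·P(A) / P(B)

P(the filter flags the email) = 47/50 × 3/25 + 3/25 × 22/25
= 141/1250 + 66/625 = 273/1250

P(the email is spam|the filter flags the email) = (141/1250) / (273/1250) = 47/91

P(the email is spam|the filter flags the email) = 47/91 ≈ 51.65%


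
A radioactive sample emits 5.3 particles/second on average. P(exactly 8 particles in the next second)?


Poisson(λ=5.3): P(X=8) = e^(-λ)×λ^k/k!
= e^(-5.3) × 5.3^8 / 8!
≈ 0.004991593907 × 622596.904114 / 40320 ≈ 0.077077

P(X=8) ≈ 0.077077 ≈ 7.71%


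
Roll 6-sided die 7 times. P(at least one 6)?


P(no 6)^7 = (5/6)^7 = 78125/279936
P(≥1) = 1 - 78125/279936 = 201811/279936

P = 201811/279936 ≈ 72.09%


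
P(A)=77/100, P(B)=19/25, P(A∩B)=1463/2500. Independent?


P(A)×P(B) = 1463/2500
P(A∩B) = 1463/2500
Equal ✓ → Independent

Yes, independent


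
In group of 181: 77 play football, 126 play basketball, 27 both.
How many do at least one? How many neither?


|A∪B| = 77+126-27 = 176
Neither = 181-176 = 5

At least one: 176; Neither: 5


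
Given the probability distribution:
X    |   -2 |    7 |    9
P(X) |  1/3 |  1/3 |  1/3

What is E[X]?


E[X] = Σ x·P(X=x)
= (-2)×(1/3) + (7)×(1/3) + (9)×(1/3)
= 14/3

E[X] = 14/3


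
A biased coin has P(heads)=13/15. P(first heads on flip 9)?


Geometric: P(X=9) = (1-p)^(k-1)×p = (2/15)^8×13/15 = 3328/38443359375

P(X=9) = 3328/38443359375 ≈ 0.00%


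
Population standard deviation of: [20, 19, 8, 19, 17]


Mean = 83/5
  (20-83/5)²=289/25
  (19-83/5)²=144/25
  (8-83/5)²=1849/25
  (19-83/5)²=144/25
  (17-83/5)²=4/25
Σ(x-μ)² = 486/5
σ² = (486/5)/5 = 486/25

σ = √(486/25) ≈ 4.4091


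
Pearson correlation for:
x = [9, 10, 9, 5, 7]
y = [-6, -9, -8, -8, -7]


n=5, Σx=40, Σy=-38, Σxy=-305, Σx²=336, Σy²=294
r = (5×(-305) - 40×(-38))/√((5×336 - 40²)(5×294 - (-38)²))
= -5/√(80×26) = -5/√2080 ≈ -5/45.6070 ≈ -0.1096

r ≈ -0.1096


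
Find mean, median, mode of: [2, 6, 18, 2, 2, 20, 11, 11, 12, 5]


Sorted: [2, 2, 2, 5, 6, 11, 11, 12, 18, 20]
Mean = 89/10
Median = 17/2
Freq: {2: 3, 6: 1, 18: 1, 20: 1, 11: 2, 12: 1, 5: 1}
Mode: [2]

Mean=89/10, Median=17/2, Mode=2


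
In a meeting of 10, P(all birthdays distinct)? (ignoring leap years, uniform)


P(all different) = Π(365-i)/365 for i=0..9
= (365/365)×(364/365)×...×(356/365)
= 0.883052

P ≈ 0.8831 ≈ 88.31%


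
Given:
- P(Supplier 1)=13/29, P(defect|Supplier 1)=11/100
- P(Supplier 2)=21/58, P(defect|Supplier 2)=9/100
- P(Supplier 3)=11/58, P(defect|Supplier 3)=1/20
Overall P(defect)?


P(B) = Σ P(B|Aᵢ)×P(Aᵢ)
  11/100×13/29 = 143/2900
  9/100×21/58 = 189/5800
  1/20×11/58 = 11/1160
Sum = 53/580

P(defect) = 53/580 ≈ 9.14%


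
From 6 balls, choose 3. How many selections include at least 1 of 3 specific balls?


Complement: C(6,3) - C(3,3) = 20 - 1 = 19

19


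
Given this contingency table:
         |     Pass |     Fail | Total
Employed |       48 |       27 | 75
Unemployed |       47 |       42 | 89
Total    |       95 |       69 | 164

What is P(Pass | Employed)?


P(Pass | Employed) = 48/(48+27) = 48/75 = 16/25

P(Pass|Employed) = 16/25 ≈ 64.00%


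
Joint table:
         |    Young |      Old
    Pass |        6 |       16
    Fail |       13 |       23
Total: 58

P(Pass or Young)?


P(Pass∨Young) = P(Pass) + P(Young) - P(Pass∧Young)
= (22 + 19 - 6)/58 = 35/58

P = 35/58 ≈ 60.34%


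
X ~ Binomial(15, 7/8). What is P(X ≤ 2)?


P(X ≤ 2) = Σ P(X=i) for i=0..2
P(X=0) = 1/35184372088832
P(X=1) = 105/35184372088832
P(X=2) = 5145/35184372088832
Sum = 5251/35184372088832

P(X ≤ 2) = 5251/35184372088832 ≈ 0.00%


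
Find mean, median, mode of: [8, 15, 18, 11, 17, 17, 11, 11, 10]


Sorted: [8, 10, 11, 11, 11, 15, 17, 17, 18]
Mean = 118/9
Median = 11
Freq: {8: 1, 15: 1, 18: 1, 11: 3, 17: 2, 10: 1}
Mode: [11]

Mean=118/9, Median=11, Mode=11


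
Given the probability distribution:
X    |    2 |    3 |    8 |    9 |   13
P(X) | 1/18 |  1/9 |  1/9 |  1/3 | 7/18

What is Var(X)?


E[X] = 169/18
E[X²] = 1819/18
Var(X) = E[X²] - (E[X])² = 1819/18 - 28561/324 = 4181/324

Var(X) = 4181/324 ≈ 12.9043


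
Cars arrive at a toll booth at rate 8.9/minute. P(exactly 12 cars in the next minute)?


Poisson(λ=8.9): P(X=12) = e^(-λ)×λ^k/k!
= e^(-8.9) × 8.9^12 / 12!
≈ 0.0001363889265 × 246990403565 / 479001600 ≈ 0.070327

P(X=12) ≈ 0.070327 ≈ 7.03%


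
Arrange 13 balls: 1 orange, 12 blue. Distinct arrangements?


13!/(1!×12!) = 13

13


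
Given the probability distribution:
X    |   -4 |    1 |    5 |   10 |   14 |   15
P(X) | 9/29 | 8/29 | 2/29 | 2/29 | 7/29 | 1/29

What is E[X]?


E[X] = Σ x·P(X=x)
= (-4)×(9/29) + (1)×(8/29) + (5)×(2/29) + (10)×(2/29) + (14)×(7/29) + (15)×(1/29)
= 115/29

E[X] = 115/29


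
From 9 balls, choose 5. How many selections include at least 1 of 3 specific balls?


Complement: C(9,5) - C(6,5) = 126 - 6 = 120

120


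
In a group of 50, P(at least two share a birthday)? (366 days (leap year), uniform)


P(all different) = Π(366-i)/366 for i=0..49
= 0.029927
P(match) = 1 - 0.029927 = 0.970073

P ≈ 0.9701 ≈ 97.01%


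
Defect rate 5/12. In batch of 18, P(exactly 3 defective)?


Binomial: P(X=3) = C(18,3)×p^3×(1-p)^15
= 816 × 125/1728 × 4747561509943/15407021574586368 = 10088568208628875/554652776685109248

P(X=3) = 10088568208628875/554652776685109248 ≈ 1.82%


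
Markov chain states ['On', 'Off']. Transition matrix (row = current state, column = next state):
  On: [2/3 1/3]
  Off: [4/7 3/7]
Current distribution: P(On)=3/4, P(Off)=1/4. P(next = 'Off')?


P(next=Off) = Σᵢ P(now=i)×P(i→Off)
= 3/4×1/3 + 1/4×3/7
= 1/4 + 3/28 = 5/14

P = 5/14 ≈ 0.3571
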